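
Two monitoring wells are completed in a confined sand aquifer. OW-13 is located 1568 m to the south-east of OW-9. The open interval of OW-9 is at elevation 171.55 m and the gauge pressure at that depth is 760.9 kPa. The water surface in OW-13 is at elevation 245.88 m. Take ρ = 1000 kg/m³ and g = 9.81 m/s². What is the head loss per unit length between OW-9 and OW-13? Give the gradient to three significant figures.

i ≈ 0.00206 m/m

Pressure head at OW-9: ψ = P/(ρg) = 760.9×1000 / (1000 × 9.81) = 77.56 m.
Total head at OW-9: h = z + ψ = 171.55 + 77.56 = 249.11 m.
Total head at OW-13: h = 245.88 m (water level in the piezometer is the total head).
Head difference: h(OW-9) − h(OW-13) = 249.11 − 245.88 = 3.23 m.
Hydraulic gradient: i = |Δh| / L = 3.23 / 1568 = 0.00206.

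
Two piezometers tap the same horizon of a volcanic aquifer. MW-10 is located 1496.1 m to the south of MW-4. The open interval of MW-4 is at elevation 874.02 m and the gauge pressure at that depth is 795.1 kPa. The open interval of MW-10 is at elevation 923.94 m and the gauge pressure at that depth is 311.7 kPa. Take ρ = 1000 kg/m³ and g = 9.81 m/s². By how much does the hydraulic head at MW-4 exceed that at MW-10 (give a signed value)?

Pressure head at MW-4: ψ = P/(ρg) = 795.1×1000 / (1000 × 9.81) = 81.05 m.
Total head at MW-4: h = z + ψ = 874.02 + 81.05 = 955.07 m.
Pressure head at MW-10: ψ = P/(ρg) = 311.7×1000 / (1000 × 9.81) = 31.77 m.
Total head at MW-10: h = z + ψ = 923.94 + 31.77 = 955.71 m.
Head difference: h(MW-4) − h(MW-10) = 955.07 − 955.71 = -0.64 m.

Δh ≈ -0.64 m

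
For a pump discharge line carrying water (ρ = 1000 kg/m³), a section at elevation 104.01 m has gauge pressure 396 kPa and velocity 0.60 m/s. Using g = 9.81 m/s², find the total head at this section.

h ≈ 144.40 m

Pressure head ψ = P/(ρg) = 396×1000 / (1000 × 9.81) = 40.37 m.
Velocity head = v²/(2g) = 0.60² / (2 × 9.81) = 0.018 m.
h = z + ψ + v²/(2g) = 104.01 + 40.37 + 0.018 = 144.40 m.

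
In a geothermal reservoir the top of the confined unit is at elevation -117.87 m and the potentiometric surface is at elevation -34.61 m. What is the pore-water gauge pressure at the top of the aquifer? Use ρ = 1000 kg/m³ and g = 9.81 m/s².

P ≈ 817 kPa

Pressure head at the aquifer top: ψ = h − z = -34.61 − (-117.87) = 83.26 m.
P = ρgψ = 1000 × 9.81 × 83.26 = 816781 Pa ≈ 817 kPa.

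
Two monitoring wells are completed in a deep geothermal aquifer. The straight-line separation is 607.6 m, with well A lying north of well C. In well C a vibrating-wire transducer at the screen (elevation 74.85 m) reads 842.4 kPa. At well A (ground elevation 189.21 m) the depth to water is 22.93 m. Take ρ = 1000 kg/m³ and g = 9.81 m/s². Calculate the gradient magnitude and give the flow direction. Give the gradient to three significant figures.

Pressure head at well C: ψ = P/(ρg) = 842.4×1000 / (1000 × 9.81) = 85.87 m.
Total head at well C: h = z + ψ = 74.85 + 85.87 = 160.72 m.
Total head at well A: h = 189.21 − 22.93 = 166.28 m.
Head difference: h(well C) − h(well A) = 160.72 − 166.28 = -5.56 m.
Hydraulic gradient: i = |Δh| / L = 5.56 / 607.6 = 0.00915.
Flow is from higher to lower head: from well A toward well C, i.e. toward the south.

i ≈ 0.00915; groundwater flows toward the south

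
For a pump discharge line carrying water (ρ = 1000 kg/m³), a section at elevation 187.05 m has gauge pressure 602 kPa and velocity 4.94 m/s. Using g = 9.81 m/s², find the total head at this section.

h ≈ 249.66 m

Pressure head ψ = P/(ρg) = 602×1000 / (1000 × 9.81) = 61.37 m.
Velocity head = v²/(2g) = 4.94² / (2 × 9.81) = 1.244 m.
h = z + ψ + v²/(2g) = 187.05 + 61.37 + 1.244 = 249.66 m.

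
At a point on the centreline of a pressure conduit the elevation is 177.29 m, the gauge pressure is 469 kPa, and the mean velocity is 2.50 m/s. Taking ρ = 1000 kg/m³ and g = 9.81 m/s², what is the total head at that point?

h ≈ 225.42 m

Pressure head ψ = P/(ρg) = 469×1000 / (1000 × 9.81) = 47.81 m.
Velocity head = v²/(2g) = 2.50² / (2 × 9.81) = 0.319 m.
h = z + ψ + v²/(2g) = 177.29 + 47.81 + 0.319 = 225.42 m.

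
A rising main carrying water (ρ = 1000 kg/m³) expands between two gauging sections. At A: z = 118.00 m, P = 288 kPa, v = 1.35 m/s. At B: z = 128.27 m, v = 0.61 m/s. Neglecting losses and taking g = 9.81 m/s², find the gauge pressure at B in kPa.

Pressure head at A: ψ₁ = P₁/(ρg) = 288×1000 / (1000 × 9.81) = 29.36 m.
Velocity heads: v₁²/2g = 1.35²/19.62 = 0.093 m; v₂²/2g = 0.61²/19.62 = 0.019 m.
Total head H = z₁ + ψ₁ + v₁²/2g = 118.00 + 29.36 + 0.093 = 147.45 m.
ψ₂ = H − z₂ − v₂²/2g = 147.45 − 128.27 − 0.019 = 19.16 m.
P₂ = ρgψ₂ = 1000 × 9.81 × 19.16 ≈ 188 kPa.

P₂ ≈ 188 kPa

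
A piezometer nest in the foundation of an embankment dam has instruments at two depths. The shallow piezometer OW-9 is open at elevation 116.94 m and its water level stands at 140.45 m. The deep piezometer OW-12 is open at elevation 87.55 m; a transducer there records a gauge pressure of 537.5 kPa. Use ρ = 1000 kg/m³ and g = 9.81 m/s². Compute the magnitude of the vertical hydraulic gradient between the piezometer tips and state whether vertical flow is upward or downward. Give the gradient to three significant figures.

Total head at OW-9: h = 140.45 m (water level in the standpipe).
Pressure head at OW-12: ψ = P/(ρg) = 537.5×1000 / (1000 × 9.81) = 54.79 m.
Total head at OW-12: h = z + ψ = 87.55 + 54.79 = 142.34 m.
Δh = h(OW-9) − h(OW-12) = 140.45 − 142.34 = -1.89 m.
Vertical separation Δz = 116.94 − 87.55 = 29.39 m.
|i_v| = |Δh| / Δz = 1.89 / 29.39 = 0.0643.
Head is higher in the deep piezometer, so vertical flow is upward (discharge condition).

|i_v| ≈ 0.0643; vertical flow is upward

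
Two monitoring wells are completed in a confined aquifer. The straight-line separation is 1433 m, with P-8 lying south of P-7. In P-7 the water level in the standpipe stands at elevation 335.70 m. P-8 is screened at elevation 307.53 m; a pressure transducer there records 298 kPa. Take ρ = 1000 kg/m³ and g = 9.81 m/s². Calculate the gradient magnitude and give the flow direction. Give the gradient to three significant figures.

Total head at P-7: h = 335.70 m (water level in the piezometer is the total head).
Pressure head at P-8: ψ = P/(ρg) = 298×1000 / (1000 × 9.81) = 30.38 m.
Total head at P-8: h = z + ψ = 307.53 + 30.38 = 337.91 m.
Head difference: h(P-7) − h(P-8) = 335.70 − 337.91 = -2.21 m.
Hydraulic gradient: i = |Δh| / L = 2.21 / 1433 = 0.00154.
Flow is from higher to lower head: from P-8 toward P-7, i.e. toward the north.

i ≈ 0.00154; groundwater flows toward the north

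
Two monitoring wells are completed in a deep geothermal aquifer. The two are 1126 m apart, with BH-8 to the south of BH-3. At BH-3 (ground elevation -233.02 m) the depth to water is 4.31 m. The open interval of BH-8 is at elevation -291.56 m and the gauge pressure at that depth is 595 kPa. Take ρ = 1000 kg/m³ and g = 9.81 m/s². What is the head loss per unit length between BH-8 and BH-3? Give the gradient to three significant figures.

i ≈ 0.00570 m/m

Total head at BH-3: h = -233.02 − 4.31 = -237.33 m.
Pressure head at BH-8: ψ = P/(ρg) = 595×1000 / (1000 × 9.81) = 60.65 m.
Total head at BH-8: h = z + ψ = -291.56 + 60.65 = -230.91 m.
Head difference: h(BH-3) − h(BH-8) = -237.33 − (-230.91) = -6.42 m.
Hydraulic gradient: i = |Δh| / L = 6.42 / 1126 = 0.00570.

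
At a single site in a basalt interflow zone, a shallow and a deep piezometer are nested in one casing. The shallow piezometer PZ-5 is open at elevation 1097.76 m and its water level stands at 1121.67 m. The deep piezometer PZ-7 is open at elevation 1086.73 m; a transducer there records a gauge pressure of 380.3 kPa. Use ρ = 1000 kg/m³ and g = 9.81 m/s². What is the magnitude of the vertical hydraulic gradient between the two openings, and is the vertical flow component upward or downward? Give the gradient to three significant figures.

|i_v| ≈ 0.347; vertical flow is upward

Total head at PZ-5: h = 1121.67 m (water level in the standpipe).
Pressure head at PZ-7: ψ = P/(ρg) = 380.3×1000 / (1000 × 9.81) = 38.77 m.
Total head at PZ-7: h = z + ψ = 1086.73 + 38.77 = 1125.50 m.
Δh = h(PZ-5) − h(PZ-7) = 1121.67 − 1125.50 = -3.83 m.
Vertical separation Δz = 1097.76 − 1086.73 = 11.03 m.
|i_v| = |Δh| / Δz = 3.83 / 11.03 = 0.347.
Head is higher in the deep piezometer, so vertical flow is upward (discharge condition).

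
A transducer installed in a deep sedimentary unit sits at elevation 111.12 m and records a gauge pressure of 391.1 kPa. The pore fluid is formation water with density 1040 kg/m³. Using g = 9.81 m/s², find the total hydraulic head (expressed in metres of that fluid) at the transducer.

ψ = P/(ρg) = 391.1×1000 / (1040 × 9.81) = 38.33 m.
h = z + ψ = 111.12 + 38.33 = 149.45 m.

h ≈ 149.45 m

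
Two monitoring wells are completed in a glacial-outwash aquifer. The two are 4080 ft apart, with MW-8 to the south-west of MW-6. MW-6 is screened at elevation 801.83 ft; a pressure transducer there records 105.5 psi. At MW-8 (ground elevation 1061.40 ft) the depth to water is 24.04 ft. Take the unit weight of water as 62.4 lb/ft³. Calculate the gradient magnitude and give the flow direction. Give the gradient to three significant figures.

i ≈ 0.00194; groundwater flows toward the south-west

Pressure head at MW-6: ψ = 144·P/γ = 144 × 105.5 / 62.4 = 243.46 ft.
Total head at MW-6: h = z + ψ = 801.83 + 243.46 = 1045.29 ft.
Total head at MW-8: h = 1061.40 − 24.04 = 1037.36 ft.
Head difference: h(MW-6) − h(MW-8) = 1045.29 − 1037.36 = 7.93 ft.
Hydraulic gradient: i = |Δh| / L = 7.93 / 4080 = 0.00194.
Flow is from higher to lower head: from MW-6 toward MW-8, i.e. toward the south-west.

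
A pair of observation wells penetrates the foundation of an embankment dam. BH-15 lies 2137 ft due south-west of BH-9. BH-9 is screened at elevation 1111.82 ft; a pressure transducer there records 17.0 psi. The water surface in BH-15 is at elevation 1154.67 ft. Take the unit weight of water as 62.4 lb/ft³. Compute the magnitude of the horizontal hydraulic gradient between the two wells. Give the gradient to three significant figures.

Pressure head at BH-9: ψ = 144·P/γ = 144 × 17.0 / 62.4 = 39.23 ft.
Total head at BH-9: h = z + ψ = 1111.82 + 39.23 = 1151.05 ft.
Total head at BH-15: h = 1154.67 ft (water level in the piezometer is the total head).
Head difference: h(BH-9) − h(BH-15) = 1151.05 − 1154.67 = -3.62 ft.
Hydraulic gradient: i = |Δh| / L = 3.62 / 2137 = 0.00169.

i ≈ 0.00169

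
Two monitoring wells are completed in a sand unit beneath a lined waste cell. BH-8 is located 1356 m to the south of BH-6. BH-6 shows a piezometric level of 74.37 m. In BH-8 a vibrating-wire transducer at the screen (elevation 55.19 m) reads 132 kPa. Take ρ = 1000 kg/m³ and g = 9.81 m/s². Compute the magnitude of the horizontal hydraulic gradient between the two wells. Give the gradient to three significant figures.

Total head at BH-6: h = 74.37 m (water level in the piezometer is the total head).
Pressure head at BH-8: ψ = P/(ρg) = 132×1000 / (1000 × 9.81) = 13.46 m.
Total head at BH-8: h = z + ψ = 55.19 + 13.46 = 68.65 m.
Head difference: h(BH-6) − h(BH-8) = 74.37 − 68.65 = 5.72 m.
Hydraulic gradient: i = |Δh| / L = 5.72 / 1356 = 0.00422.

i ≈ 0.00422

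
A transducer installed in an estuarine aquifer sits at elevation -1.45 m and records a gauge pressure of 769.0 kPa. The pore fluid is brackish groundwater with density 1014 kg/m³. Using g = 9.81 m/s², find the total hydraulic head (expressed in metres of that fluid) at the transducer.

h ≈ 75.86 m

ψ = P/(ρg) = 769.0×1000 / (1014 × 9.81) = 77.31 m.
h = z + ψ = -1.45 + 77.31 = 75.86 m.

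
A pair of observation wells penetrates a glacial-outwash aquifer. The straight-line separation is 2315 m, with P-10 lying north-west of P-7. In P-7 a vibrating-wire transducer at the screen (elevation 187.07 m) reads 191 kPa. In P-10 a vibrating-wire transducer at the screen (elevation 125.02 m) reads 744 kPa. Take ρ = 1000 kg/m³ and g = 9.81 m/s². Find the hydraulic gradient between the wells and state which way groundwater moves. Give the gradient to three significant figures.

Pressure head at P-7: ψ = P/(ρg) = 191×1000 / (1000 × 9.81) = 19.47 m.
Total head at P-7: h = z + ψ = 187.07 + 19.47 = 206.54 m.
Pressure head at P-10: ψ = P/(ρg) = 744×1000 / (1000 × 9.81) = 75.84 m.
Total head at P-10: h = z + ψ = 125.02 + 75.84 = 200.86 m.
Head difference: h(P-7) − h(P-10) = 206.54 − 200.86 = 5.68 m.
Hydraulic gradient: i = |Δh| / L = 5.68 / 2315 = 0.00245.
Flow is from higher to lower head: from P-7 toward P-10, i.e. toward the north-west.

i ≈ 0.00245; groundwater flows toward the north-west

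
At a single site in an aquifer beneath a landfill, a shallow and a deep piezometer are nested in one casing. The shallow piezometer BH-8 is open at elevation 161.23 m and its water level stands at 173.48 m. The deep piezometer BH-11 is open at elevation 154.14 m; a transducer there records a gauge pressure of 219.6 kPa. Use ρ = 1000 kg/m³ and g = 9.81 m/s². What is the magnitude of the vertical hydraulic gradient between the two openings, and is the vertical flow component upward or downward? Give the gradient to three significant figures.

|i_v| ≈ 0.430; vertical flow is upward

Total head at BH-8: h = 173.48 m (water level in the standpipe).
Pressure head at BH-11: ψ = P/(ρg) = 219.6×1000 / (1000 × 9.81) = 22.39 m.
Total head at BH-11: h = z + ψ = 154.14 + 22.39 = 176.53 m.
Δh = h(BH-8) − h(BH-11) = 173.48 − 176.53 = -3.05 m.
Vertical separation Δz = 161.23 − 154.14 = 7.09 m.
|i_v| = |Δh| / Δz = 3.05 / 7.09 = 0.430.
Head is higher in the deep piezometer, so vertical flow is upward (discharge condition).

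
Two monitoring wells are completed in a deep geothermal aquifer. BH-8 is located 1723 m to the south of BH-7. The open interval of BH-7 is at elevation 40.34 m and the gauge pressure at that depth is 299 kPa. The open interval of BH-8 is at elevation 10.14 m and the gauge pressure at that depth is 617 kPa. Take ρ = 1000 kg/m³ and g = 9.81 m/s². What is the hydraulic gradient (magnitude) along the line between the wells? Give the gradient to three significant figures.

i ≈ 0.00129

Pressure head at BH-7: ψ = P/(ρg) = 299×1000 / (1000 × 9.81) = 30.48 m.
Total head at BH-7: h = z + ψ = 40.34 + 30.48 = 70.82 m.
Pressure head at BH-8: ψ = P/(ρg) = 617×1000 / (1000 × 9.81) = 62.90 m.
Total head at BH-8: h = z + ψ = 10.14 + 62.90 = 73.04 m.
Head difference: h(BH-7) − h(BH-8) = 70.82 − 73.04 = -2.22 m.
Hydraulic gradient: i = |Δh| / L = 2.22 / 1723 = 0.00129.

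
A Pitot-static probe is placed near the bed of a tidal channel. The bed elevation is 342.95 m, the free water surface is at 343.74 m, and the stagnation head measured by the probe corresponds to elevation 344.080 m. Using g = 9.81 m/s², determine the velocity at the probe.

v ≈ 2.58 m/s

Near the bed, under hydrostatic conditions, the piezometric head (z + ψ) equals the free-surface elevation, 343.74 m.
Velocity head = total − piezometric = 344.080 − 343.74 = 0.340 m.
v = √(2g·h_v) = √(2 × 9.81 × 0.340) = 2.58 m/s.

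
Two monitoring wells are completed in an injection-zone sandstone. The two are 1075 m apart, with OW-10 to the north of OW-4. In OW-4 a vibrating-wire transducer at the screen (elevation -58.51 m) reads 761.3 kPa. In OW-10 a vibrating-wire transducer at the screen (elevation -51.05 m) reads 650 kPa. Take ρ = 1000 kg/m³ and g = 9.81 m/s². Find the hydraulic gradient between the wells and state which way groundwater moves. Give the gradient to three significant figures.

i ≈ 0.00361; groundwater flows toward the north

Pressure head at OW-4: ψ = P/(ρg) = 761.3×1000 / (1000 × 9.81) = 77.60 m.
Total head at OW-4: h = z + ψ = -58.51 + 77.60 = 19.09 m.
Pressure head at OW-10: ψ = P/(ρg) = 650×1000 / (1000 × 9.81) = 66.26 m.
Total head at OW-10: h = z + ψ = -51.05 + 66.26 = 15.21 m.
Head difference: h(OW-4) − h(OW-10) = 19.09 − 15.21 = 3.88 m.
Hydraulic gradient: i = |Δh| / L = 3.88 / 1075 = 0.00361.
Flow is from higher to lower head: from OW-4 toward OW-10, i.e. toward the north.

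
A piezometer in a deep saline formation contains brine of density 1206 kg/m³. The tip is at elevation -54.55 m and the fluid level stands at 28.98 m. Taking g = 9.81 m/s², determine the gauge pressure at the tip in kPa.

Pressure head ψ = h − z = 28.98 − (-54.55) = 83.53 m.
P = ρgψ = 1206 × 9.81 × 83.53 = 988232 Pa ≈ 988 kPa.

P ≈ 988 kPa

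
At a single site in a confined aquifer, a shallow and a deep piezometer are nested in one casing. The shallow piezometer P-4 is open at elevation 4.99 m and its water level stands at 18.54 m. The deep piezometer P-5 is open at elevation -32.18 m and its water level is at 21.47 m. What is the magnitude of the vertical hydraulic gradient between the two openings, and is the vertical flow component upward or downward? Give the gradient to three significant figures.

|i_v| ≈ 0.0788; vertical flow is upward

Total head at P-4: h = 18.54 m (water level in the standpipe).
Total head at P-5: h = 21.47 m.
Δh = h(P-4) − h(P-5) = 18.54 − 21.47 = -2.93 m.
Vertical separation Δz = 4.99 − (-32.18) = 37.17 m.
|i_v| = |Δh| / Δz = 2.93 / 37.17 = 0.0788.
Head is higher in the deep piezometer, so vertical flow is upward (discharge condition).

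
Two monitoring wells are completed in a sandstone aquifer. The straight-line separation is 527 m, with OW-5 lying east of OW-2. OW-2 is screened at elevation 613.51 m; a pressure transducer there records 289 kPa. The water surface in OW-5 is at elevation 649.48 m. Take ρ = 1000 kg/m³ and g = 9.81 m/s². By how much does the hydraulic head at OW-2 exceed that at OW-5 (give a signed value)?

Δh ≈ -6.51 m

Pressure head at OW-2: ψ = P/(ρg) = 289×1000 / (1000 × 9.81) = 29.46 m.
Total head at OW-2: h = z + ψ = 613.51 + 29.46 = 642.97 m.
Total head at OW-5: h = 649.48 m (water level in the piezometer is the total head).
Head difference: h(OW-2) − h(OW-5) = 642.97 − 649.48 = -6.51 m.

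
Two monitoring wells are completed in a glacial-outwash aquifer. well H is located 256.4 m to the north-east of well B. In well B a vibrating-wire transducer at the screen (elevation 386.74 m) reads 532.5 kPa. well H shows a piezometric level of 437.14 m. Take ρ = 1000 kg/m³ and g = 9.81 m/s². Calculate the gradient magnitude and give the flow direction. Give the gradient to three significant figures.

Pressure head at well B: ψ = P/(ρg) = 532.5×1000 / (1000 × 9.81) = 54.28 m.
Total head at well B: h = z + ψ = 386.74 + 54.28 = 441.02 m.
Total head at well H: h = 437.14 m (water level in the piezometer is the total head).
Head difference: h(well B) − h(well H) = 441.02 − 437.14 = 3.88 m.
Hydraulic gradient: i = |Δh| / L = 3.88 / 256.4 = 0.0151.
Flow is from higher to lower head: from well B toward well H, i.e. toward the north-east.

i ≈ 0.0151; groundwater flows toward the north-east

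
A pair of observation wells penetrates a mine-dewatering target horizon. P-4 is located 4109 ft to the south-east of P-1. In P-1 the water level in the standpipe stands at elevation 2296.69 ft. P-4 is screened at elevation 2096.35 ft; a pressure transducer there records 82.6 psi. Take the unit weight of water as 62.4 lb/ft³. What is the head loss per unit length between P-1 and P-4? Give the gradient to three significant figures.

Total head at P-1: h = 2296.69 ft (water level in the piezometer is the total head).
Pressure head at P-4: ψ = 144·P/γ = 144 × 82.6 / 62.4 = 190.62 ft.
Total head at P-4: h = z + ψ = 2096.35 + 190.62 = 2286.97 ft.
Head difference: h(P-1) − h(P-4) = 2296.69 − 2286.97 = 9.72 ft.
Hydraulic gradient: i = |Δh| / L = 9.72 / 4109 = 0.00237.

i ≈ 0.00237 ft/ft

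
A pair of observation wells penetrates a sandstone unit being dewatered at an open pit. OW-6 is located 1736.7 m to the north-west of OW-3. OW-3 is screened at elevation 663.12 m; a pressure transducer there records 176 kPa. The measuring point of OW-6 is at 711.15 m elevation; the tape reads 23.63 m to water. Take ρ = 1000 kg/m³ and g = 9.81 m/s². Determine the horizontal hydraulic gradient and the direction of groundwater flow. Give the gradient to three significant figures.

Pressure head at OW-3: ψ = P/(ρg) = 176×1000 / (1000 × 9.81) = 17.94 m.
Total head at OW-3: h = z + ψ = 663.12 + 17.94 = 681.06 m.
Total head at OW-6: h = 711.15 − 23.63 = 687.52 m.
Head difference: h(OW-3) − h(OW-6) = 681.06 − 687.52 = -6.46 m.
Hydraulic gradient: i = |Δh| / L = 6.46 / 1736.7 = 0.00372.
Flow is from higher to lower head: from OW-6 toward OW-3, i.e. toward the south-east.

i ≈ 0.00372; groundwater flows toward the south-east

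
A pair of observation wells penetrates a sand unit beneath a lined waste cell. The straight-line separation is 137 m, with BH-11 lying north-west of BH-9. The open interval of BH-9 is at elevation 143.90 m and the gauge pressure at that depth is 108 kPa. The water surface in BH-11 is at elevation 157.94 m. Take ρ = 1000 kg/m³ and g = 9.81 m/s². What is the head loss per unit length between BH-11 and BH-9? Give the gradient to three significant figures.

i ≈ 0.0221 m/m

Pressure head at BH-9: ψ = P/(ρg) = 108×1000 / (1000 × 9.81) = 11.01 m.
Total head at BH-9: h = z + ψ = 143.90 + 11.01 = 154.91 m.
Total head at BH-11: h = 157.94 m (water level in the piezometer is the total head).
Head difference: h(BH-9) − h(BH-11) = 154.91 − 157.94 = -3.03 m.
Hydraulic gradient: i = |Δh| / L = 3.03 / 137 = 0.0221.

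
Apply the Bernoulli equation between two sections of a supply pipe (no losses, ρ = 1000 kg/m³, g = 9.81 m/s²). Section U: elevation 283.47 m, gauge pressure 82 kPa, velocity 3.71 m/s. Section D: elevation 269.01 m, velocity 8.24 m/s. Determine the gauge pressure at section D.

P₂ ≈ 197 kPa

Pressure head at U: ψ₁ = P₁/(ρg) = 82×1000 / (1000 × 9.81) = 8.36 m.
Velocity heads: v₁²/2g = 3.71²/19.62 = 0.702 m; v₂²/2g = 8.24²/19.62 = 3.461 m.
Total head H = z₁ + ψ₁ + v₁²/2g = 283.47 + 8.36 + 0.702 = 292.53 m.
ψ₂ = H − z₂ − v₂²/2g = 292.53 − 269.01 − 3.461 = 20.06 m.
P₂ = ρgψ₂ = 1000 × 9.81 × 20.06 ≈ 197 kPa.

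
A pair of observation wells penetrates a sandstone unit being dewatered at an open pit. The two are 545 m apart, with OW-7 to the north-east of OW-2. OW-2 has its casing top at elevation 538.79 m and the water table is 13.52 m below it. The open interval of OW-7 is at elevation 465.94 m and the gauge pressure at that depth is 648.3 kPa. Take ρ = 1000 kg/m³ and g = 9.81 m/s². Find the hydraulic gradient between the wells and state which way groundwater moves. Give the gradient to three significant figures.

Total head at OW-2: h = 538.79 − 13.52 = 525.27 m.
Pressure head at OW-7: ψ = P/(ρg) = 648.3×1000 / (1000 × 9.81) = 66.09 m.
Total head at OW-7: h = z + ψ = 465.94 + 66.09 = 532.03 m.
Head difference: h(OW-2) − h(OW-7) = 525.27 − 532.03 = -6.76 m.
Hydraulic gradient: i = |Δh| / L = 6.76 / 545 = 0.0124.
Flow is from higher to lower head: from OW-7 toward OW-2, i.e. toward the south-west.

i ≈ 0.0124; groundwater flows toward the south-west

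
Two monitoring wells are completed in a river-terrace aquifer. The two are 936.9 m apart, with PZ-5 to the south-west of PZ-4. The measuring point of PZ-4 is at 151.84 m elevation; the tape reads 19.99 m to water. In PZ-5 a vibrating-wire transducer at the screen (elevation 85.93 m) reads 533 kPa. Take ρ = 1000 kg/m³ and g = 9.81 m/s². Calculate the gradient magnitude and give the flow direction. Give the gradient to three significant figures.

i ≈ 0.00898; groundwater flows toward the north-east

Total head at PZ-4: h = 151.84 − 19.99 = 131.85 m.
Pressure head at PZ-5: ψ = P/(ρg) = 533×1000 / (1000 × 9.81) = 54.33 m.
Total head at PZ-5: h = z + ψ = 85.93 + 54.33 = 140.26 m.
Head difference: h(PZ-4) − h(PZ-5) = 131.85 − 140.26 = -8.41 m.
Hydraulic gradient: i = |Δh| / L = 8.41 / 936.9 = 0.00898.
Flow is from higher to lower head: from PZ-5 toward PZ-4, i.e. toward the north-east.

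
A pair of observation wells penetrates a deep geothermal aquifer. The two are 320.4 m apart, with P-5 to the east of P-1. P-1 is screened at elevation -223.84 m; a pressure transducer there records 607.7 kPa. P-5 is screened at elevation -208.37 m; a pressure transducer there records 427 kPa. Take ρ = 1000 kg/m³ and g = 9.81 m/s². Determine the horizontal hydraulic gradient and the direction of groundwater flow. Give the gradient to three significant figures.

i ≈ 0.00921; groundwater flows toward the east

Pressure head at P-1: ψ = P/(ρg) = 607.7×1000 / (1000 × 9.81) = 61.95 m.
Total head at P-1: h = z + ψ = -223.84 + 61.95 = -161.89 m.
Pressure head at P-5: ψ = P/(ρg) = 427×1000 / (1000 × 9.81) = 43.53 m.
Total head at P-5: h = z + ψ = -208.37 + 43.53 = -164.84 m.
Head difference: h(P-1) − h(P-5) = -161.89 − (-164.84) = 2.95 m.
Hydraulic gradient: i = |Δh| / L = 2.95 / 320.4 = 0.00921.
Flow is from higher to lower head: from P-1 toward P-5, i.e. toward the east.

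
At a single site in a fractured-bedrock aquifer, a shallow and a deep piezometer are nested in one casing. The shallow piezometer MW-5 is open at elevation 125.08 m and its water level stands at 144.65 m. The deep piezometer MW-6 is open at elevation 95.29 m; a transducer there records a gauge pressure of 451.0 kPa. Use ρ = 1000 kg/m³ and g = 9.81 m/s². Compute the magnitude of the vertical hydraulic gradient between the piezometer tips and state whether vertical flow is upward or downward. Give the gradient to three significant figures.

|i_v| ≈ 0.114; vertical flow is downward

Total head at MW-5: h = 144.65 m (water level in the standpipe).
Pressure head at MW-6: ψ = P/(ρg) = 451.0×1000 / (1000 × 9.81) = 45.97 m.
Total head at MW-6: h = z + ψ = 95.29 + 45.97 = 141.26 m.
Δh = h(MW-5) − h(MW-6) = 144.65 − 141.26 = 3.39 m.
Vertical separation Δz = 125.08 − 95.29 = 29.79 m.
|i_v| = |Δh| / Δz = 3.39 / 29.79 = 0.114.
Head is higher in the shallow piezometer, so vertical flow is downward (recharge condition).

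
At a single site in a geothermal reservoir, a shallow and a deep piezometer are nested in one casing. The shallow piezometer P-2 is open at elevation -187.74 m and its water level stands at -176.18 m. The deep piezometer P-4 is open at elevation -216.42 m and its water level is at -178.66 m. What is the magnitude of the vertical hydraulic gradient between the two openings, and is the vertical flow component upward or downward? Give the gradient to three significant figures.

|i_v| ≈ 0.0865; vertical flow is downward

Total head at P-2: h = -176.18 m (water level in the standpipe).
Total head at P-4: h = -178.66 m.
Δh = h(P-2) − h(P-4) = -176.18 − (-178.66) = 2.48 m.
Vertical separation Δz = -187.74 − (-216.42) = 28.68 m.
|i_v| = |Δh| / Δz = 2.48 / 28.68 = 0.0865.
Head is higher in the shallow piezometer, so vertical flow is downward (recharge condition).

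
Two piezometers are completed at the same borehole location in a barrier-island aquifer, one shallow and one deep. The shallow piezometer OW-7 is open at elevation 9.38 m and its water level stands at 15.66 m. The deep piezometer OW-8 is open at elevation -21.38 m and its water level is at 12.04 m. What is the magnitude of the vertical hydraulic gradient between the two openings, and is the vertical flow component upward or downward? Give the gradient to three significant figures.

Total head at OW-7: h = 15.66 m (water level in the standpipe).
Total head at OW-8: h = 12.04 m.
Δh = h(OW-7) − h(OW-8) = 15.66 − 12.04 = 3.62 m.
Vertical separation Δz = 9.38 − (-21.38) = 30.76 m.
|i_v| = |Δh| / Δz = 3.62 / 30.76 = 0.118.
Head is higher in the shallow piezometer, so vertical flow is downward (recharge condition).

|i_v| ≈ 0.118; vertical flow is downward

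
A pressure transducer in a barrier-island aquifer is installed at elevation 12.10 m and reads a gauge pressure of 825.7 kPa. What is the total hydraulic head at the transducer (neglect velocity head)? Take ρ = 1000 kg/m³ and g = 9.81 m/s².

h ≈ 96.27 m

ψ = P/(ρg) = 825.7×1000 / (1000 × 9.81) = 84.17 m.
h = z + ψ = 12.10 + 84.17 = 96.27 m.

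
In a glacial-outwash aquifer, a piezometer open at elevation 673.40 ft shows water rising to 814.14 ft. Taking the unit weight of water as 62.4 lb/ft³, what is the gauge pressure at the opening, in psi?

Pressure head ψ = h − z = 814.14 − 673.40 = 140.74 ft.
P = γ·ψ / 144 = 62.4 × 140.74 / 144 = 61.0 psi.

P ≈ 61.0 psi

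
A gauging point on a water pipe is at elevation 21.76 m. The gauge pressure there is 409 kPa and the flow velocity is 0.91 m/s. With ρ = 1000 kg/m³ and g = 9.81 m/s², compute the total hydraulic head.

h ≈ 63.49 m

Pressure head ψ = P/(ρg) = 409×1000 / (1000 × 9.81) = 41.69 m.
Velocity head = v²/(2g) = 0.91² / (2 × 9.81) = 0.042 m.
h = z + ψ + v²/(2g) = 21.76 + 41.69 + 0.042 = 63.49 m.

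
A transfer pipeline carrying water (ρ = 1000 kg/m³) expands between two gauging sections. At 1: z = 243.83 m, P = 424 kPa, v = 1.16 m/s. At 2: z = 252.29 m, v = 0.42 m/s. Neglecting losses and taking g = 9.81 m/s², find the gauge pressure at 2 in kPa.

Pressure head at 1: ψ₁ = P₁/(ρg) = 424×1000 / (1000 × 9.81) = 43.22 m.
Velocity heads: v₁²/2g = 1.16²/19.62 = 0.069 m; v₂²/2g = 0.42²/19.62 = 0.009 m.
Total head H = z₁ + ψ₁ + v₁²/2g = 243.83 + 43.22 + 0.069 = 287.12 m.
ψ₂ = H − z₂ − v₂²/2g = 287.12 − 252.29 − 0.009 = 34.82 m.
P₂ = ρgψ₂ = 1000 × 9.81 × 34.82 ≈ 342 kPa.

P₂ ≈ 342 kPa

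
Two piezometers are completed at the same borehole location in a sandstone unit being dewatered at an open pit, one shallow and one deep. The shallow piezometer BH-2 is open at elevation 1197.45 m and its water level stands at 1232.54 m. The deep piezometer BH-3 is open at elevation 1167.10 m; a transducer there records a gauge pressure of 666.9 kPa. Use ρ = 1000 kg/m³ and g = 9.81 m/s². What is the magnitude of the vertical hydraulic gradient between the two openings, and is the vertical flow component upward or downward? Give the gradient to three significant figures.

|i_v| ≈ 0.0837; vertical flow is upward

Total head at BH-2: h = 1232.54 m (water level in the standpipe).
Pressure head at BH-3: ψ = P/(ρg) = 666.9×1000 / (1000 × 9.81) = 67.98 m.
Total head at BH-3: h = z + ψ = 1167.10 + 67.98 = 1235.08 m.
Δh = h(BH-2) − h(BH-3) = 1232.54 − 1235.08 = -2.54 m.
Vertical separation Δz = 1197.45 − 1167.10 = 30.35 m.
|i_v| = |Δh| / Δz = 2.54 / 30.35 = 0.0837.
Head is higher in the deep piezometer, so vertical flow is upward (discharge condition).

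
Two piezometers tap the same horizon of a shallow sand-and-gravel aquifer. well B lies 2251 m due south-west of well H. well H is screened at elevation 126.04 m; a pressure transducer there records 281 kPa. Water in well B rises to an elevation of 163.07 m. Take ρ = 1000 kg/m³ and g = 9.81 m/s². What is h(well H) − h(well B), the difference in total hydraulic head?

Δh ≈ -8.39 m

Pressure head at well H: ψ = P/(ρg) = 281×1000 / (1000 × 9.81) = 28.64 m.
Total head at well H: h = z + ψ = 126.04 + 28.64 = 154.68 m.
Total head at well B: h = 163.07 m (water level in the piezometer is the total head).
Head difference: h(well H) − h(well B) = 154.68 − 163.07 = -8.39 m.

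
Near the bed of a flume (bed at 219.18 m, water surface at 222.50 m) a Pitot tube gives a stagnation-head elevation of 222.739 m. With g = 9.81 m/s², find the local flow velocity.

v ≈ 2.17 m/s

Near the bed, under hydrostatic conditions, the piezometric head (z + ψ) equals the free-surface elevation, 222.50 m.
Velocity head = total − piezometric = 222.739 − 222.50 = 0.239 m.
v = √(2g·h_v) = √(2 × 9.81 × 0.239) = 2.17 m/s.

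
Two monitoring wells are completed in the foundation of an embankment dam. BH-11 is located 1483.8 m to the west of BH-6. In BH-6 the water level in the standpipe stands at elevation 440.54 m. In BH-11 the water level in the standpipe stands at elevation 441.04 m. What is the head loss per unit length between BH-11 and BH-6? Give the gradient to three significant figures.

i ≈ 0.000337 m/m

Total head at BH-6: h = 440.54 m (water level in the piezometer is the total head).
Total head at BH-11: h = 441.04 m (water level in the piezometer is the total head).
Head difference: h(BH-6) − h(BH-11) = 440.54 − 441.04 = -0.50 m.
Hydraulic gradient: i = |Δh| / L = 0.50 / 1483.8 = 0.000337.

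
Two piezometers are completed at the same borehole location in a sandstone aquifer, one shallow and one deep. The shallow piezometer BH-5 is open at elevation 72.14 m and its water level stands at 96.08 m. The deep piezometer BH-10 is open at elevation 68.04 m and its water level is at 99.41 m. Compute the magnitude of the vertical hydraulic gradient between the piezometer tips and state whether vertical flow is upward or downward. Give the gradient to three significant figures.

Total head at BH-5: h = 96.08 m (water level in the standpipe).
Total head at BH-10: h = 99.41 m.
Δh = h(BH-5) − h(BH-10) = 96.08 − 99.41 = -3.33 m.
Vertical separation Δz = 72.14 − 68.04 = 4.10 m.
|i_v| = |Δh| / Δz = 3.33 / 4.10 = 0.812.
Head is higher in the deep piezometer, so vertical flow is upward (discharge condition).

|i_v| ≈ 0.812; vertical flow is upward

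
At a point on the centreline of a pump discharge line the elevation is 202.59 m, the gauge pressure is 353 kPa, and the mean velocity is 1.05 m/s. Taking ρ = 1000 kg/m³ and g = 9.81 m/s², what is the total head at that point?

Pressure head ψ = P/(ρg) = 353×1000 / (1000 × 9.81) = 35.98 m.
Velocity head = v²/(2g) = 1.05² / (2 × 9.81) = 0.056 m.
h = z + ψ + v²/(2g) = 202.59 + 35.98 + 0.056 = 238.63 m.

h ≈ 238.63 m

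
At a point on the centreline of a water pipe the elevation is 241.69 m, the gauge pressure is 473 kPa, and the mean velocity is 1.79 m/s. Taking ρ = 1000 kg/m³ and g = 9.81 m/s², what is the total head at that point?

Pressure head ψ = P/(ρg) = 473×1000 / (1000 × 9.81) = 48.22 m.
Velocity head = v²/(2g) = 1.79² / (2 × 9.81) = 0.163 m.
h = z + ψ + v²/(2g) = 241.69 + 48.22 + 0.163 = 290.07 m.

h ≈ 290.07 m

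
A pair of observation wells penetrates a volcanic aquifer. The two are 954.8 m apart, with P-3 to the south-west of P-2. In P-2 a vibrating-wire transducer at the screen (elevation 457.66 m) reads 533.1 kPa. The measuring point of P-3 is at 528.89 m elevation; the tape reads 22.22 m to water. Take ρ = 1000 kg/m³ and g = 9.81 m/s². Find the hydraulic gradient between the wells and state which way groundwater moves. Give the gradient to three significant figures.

Pressure head at P-2: ψ = P/(ρg) = 533.1×1000 / (1000 × 9.81) = 54.34 m.
Total head at P-2: h = z + ψ = 457.66 + 54.34 = 512.00 m.
Total head at P-3: h = 528.89 − 22.22 = 506.67 m.
Head difference: h(P-2) − h(P-3) = 512.00 − 506.67 = 5.33 m.
Hydraulic gradient: i = |Δh| / L = 5.33 / 954.8 = 0.00558.
Flow is from higher to lower head: from P-2 toward P-3, i.e. toward the south-west.

i ≈ 0.00558; groundwater flows toward the south-west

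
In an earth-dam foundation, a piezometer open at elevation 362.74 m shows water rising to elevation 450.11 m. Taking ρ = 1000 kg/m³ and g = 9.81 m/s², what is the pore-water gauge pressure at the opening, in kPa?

Pressure head ψ = h − z = 450.11 − 362.74 = 87.37 m.
P = ρgψ = 1000 × 9.81 × 87.37 = 857100 Pa ≈ 857 kPa.

P ≈ 857 kPa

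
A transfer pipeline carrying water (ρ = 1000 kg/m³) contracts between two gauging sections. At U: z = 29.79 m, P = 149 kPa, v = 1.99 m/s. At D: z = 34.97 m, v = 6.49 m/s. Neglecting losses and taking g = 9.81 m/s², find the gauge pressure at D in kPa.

Pressure head at U: ψ₁ = P₁/(ρg) = 149×1000 / (1000 × 9.81) = 15.19 m.
Velocity heads: v₁²/2g = 1.99²/19.62 = 0.202 m; v₂²/2g = 6.49²/19.62 = 2.147 m.
Total head H = z₁ + ψ₁ + v₁²/2g = 29.79 + 15.19 + 0.202 = 45.18 m.
ψ₂ = H − z₂ − v₂²/2g = 45.18 − 34.97 − 2.147 = 8.06 m.
P₂ = ρgψ₂ = 1000 × 9.81 × 8.06 ≈ 79.1 kPa.

P₂ ≈ 79.1 kPa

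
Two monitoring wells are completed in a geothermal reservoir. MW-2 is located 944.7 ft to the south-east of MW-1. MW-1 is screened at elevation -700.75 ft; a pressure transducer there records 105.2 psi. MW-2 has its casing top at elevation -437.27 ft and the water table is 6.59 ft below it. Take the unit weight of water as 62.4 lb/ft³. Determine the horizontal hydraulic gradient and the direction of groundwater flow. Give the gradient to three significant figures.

Pressure head at MW-1: ψ = 144·P/γ = 144 × 105.2 / 62.4 = 242.77 ft.
Total head at MW-1: h = z + ψ = -700.75 + 242.77 = -457.98 ft.
Total head at MW-2: h = -437.27 − 6.59 = -443.86 ft.
Head difference: h(MW-1) − h(MW-2) = -457.98 − (-443.86) = -14.12 ft.
Hydraulic gradient: i = |Δh| / L = 14.12 / 944.7 = 0.0149.
Flow is from higher to lower head: from MW-2 toward MW-1, i.e. toward the north-west.

i ≈ 0.0149; groundwater flows toward the north-west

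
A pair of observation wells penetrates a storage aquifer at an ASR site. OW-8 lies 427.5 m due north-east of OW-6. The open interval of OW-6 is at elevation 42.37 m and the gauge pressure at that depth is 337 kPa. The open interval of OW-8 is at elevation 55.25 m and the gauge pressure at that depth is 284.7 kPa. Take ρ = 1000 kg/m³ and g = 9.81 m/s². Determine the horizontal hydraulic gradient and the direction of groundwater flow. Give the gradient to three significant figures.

Pressure head at OW-6: ψ = P/(ρg) = 337×1000 / (1000 × 9.81) = 34.35 m.
Total head at OW-6: h = z + ψ = 42.37 + 34.35 = 76.72 m.
Pressure head at OW-8: ψ = P/(ρg) = 284.7×1000 / (1000 × 9.81) = 29.02 m.
Total head at OW-8: h = z + ψ = 55.25 + 29.02 = 84.27 m.
Head difference: h(OW-6) − h(OW-8) = 76.72 − 84.27 = -7.55 m.
Hydraulic gradient: i = |Δh| / L = 7.55 / 427.5 = 0.0177.
Flow is from higher to lower head: from OW-8 toward OW-6, i.e. toward the south-west.

i ≈ 0.0177; groundwater flows toward the south-west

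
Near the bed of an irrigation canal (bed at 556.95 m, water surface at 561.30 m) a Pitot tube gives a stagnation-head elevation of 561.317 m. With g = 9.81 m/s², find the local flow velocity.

v ≈ 0.578 m/s

Near the bed, under hydrostatic conditions, the piezometric head (z + ψ) equals the free-surface elevation, 561.30 m.
Velocity head = total − piezometric = 561.317 − 561.30 = 0.017 m.
v = √(2g·h_v) = √(2 × 9.81 × 0.017) = 0.578 m/s.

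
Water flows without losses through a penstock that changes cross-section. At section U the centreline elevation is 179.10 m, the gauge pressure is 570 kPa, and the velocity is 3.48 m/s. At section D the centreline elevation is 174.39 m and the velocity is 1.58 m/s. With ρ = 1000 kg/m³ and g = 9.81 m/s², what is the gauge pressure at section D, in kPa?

Pressure head at U: ψ₁ = P₁/(ρg) = 570×1000 / (1000 × 9.81) = 58.10 m.
Velocity heads: v₁²/2g = 3.48²/19.62 = 0.617 m; v₂²/2g = 1.58²/19.62 = 0.127 m.
Total head H = z₁ + ψ₁ + v₁²/2g = 179.10 + 58.10 + 0.617 = 237.82 m.
ψ₂ = H − z₂ − v₂²/2g = 237.82 − 174.39 − 0.127 = 63.30 m.
P₂ = ρgψ₂ = 1000 × 9.81 × 63.30 ≈ 621 kPa.

P₂ ≈ 621 kPa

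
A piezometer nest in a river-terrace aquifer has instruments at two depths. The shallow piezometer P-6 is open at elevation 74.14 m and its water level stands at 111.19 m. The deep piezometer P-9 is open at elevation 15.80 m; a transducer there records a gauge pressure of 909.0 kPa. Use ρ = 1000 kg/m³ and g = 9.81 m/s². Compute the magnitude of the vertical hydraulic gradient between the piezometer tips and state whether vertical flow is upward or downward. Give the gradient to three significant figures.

|i_v| ≈ 0.0468; vertical flow is downward

Total head at P-6: h = 111.19 m (water level in the standpipe).
Pressure head at P-9: ψ = P/(ρg) = 909.0×1000 / (1000 × 9.81) = 92.66 m.
Total head at P-9: h = z + ψ = 15.80 + 92.66 = 108.46 m.
Δh = h(P-6) − h(P-9) = 111.19 − 108.46 = 2.73 m.
Vertical separation Δz = 74.14 − 15.80 = 58.34 m.
|i_v| = |Δh| / Δz = 2.73 / 58.34 = 0.0468.
Head is higher in the shallow piezometer, so vertical flow is downward (recharge condition).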